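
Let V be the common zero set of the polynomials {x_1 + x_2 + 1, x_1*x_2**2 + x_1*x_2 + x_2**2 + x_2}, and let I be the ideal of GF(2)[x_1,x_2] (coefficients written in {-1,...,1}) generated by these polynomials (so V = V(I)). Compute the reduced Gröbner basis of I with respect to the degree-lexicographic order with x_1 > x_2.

f_1 = x_1 + x_2 + 1, LT = x_1.
f_2 = x_1*x_2**2 + x_1*x_2 + x_2**2 + x_2, LT = x_1*x_2**2.

S(f_1,f_2): lcm = x_1*x_2**2. S = x_2**3 + x_1*x_2 + x_2.
  reduce S modulo (f_1, f_2):
  remainder x_2**3 + x_2**2 ≠ 0; add g_3 = x_2**3 + x_2**2 to the basis.

The other S-polynomials (S(f_1,g_3), S(f_2,g_3)) all reduce to 0 modulo the current basis, so we have a Gröbner basis.
Inter-reduce: drop elements whose leading term is divisible by another's, tail-reduce, and make monic.

G = {x_2**3 + x_2**2, x_1 + x_2 + 1}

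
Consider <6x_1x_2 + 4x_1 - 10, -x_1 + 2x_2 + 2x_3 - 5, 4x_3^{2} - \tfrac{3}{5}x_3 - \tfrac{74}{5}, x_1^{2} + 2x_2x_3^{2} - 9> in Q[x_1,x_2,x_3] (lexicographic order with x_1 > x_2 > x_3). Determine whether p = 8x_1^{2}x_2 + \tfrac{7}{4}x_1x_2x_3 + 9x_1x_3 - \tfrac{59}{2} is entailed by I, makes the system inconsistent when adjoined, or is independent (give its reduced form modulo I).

First compute the reduced Gröbner basis of I by Buchberger's algorithm.
f_1 = 6x_1x_2 + 4x_1 - 10, LT = x_1x_2.
f_2 = -x_1 + 2x_2 + 2x_3 - 5, LT = x_1.
f_3 = 4x_3^{2} - \tfrac{3}{5}x_3 - \tfrac{74}{5}, LT = x_3^{2}.
f_4 = x_1^{2} + 2x_2x_3^{2} - 9, LT = x_1^{2}.

S(f_1,f_2): lcm = x_1x_2. S = \tfrac{2}{3}x_1 + 2x_2^{2} + 2x_2x_3 - 5x_2 - \tfrac{5}{3}.
  reduce S modulo (f_1, f_2, f_3, f_4):
  remainder 2x_2^{2} + 2x_2x_3 - \tfrac{11}{3}x_2 + \tfrac{4}{3}x_3 - 5 ≠ 0; add h_5 = 2x_2^{2} + 2x_2x_3 - \tfrac{11}{3}x_2 + \tfrac{4}{3}x_3 - 5 to the basis.

S(f_1,f_4): lcm = x_1^{2}x_2. S = \tfrac{2}{3}x_1^{2} - \tfrac{5}{3}x_1 - 2x_2^{2}x_3^{2} + 9x_2.
  reduce S modulo (f_1, f_2, f_3, f_4, h_5):
  remainder \tfrac{5737}{600}x_2x_3 - \tfrac{13711}{900}x_2 - \tfrac{3112}{225}x_3 + \tfrac{1783}{75} ≠ 0; add h_6 = \tfrac{5737}{600}x_2x_3 - \tfrac{13711}{900}x_2 - \tfrac{3112}{225}x_3 + \tfrac{1783}{75} to the basis.

S(f_2,f_4): lcm = x_1^{2}. S = -2x_1x_2 - 2x_1x_3 + 5x_1 - 2x_2x_3^{2} + 9.
  reduce S modulo (f_1, f_2, f_3, f_4, h_5, h_6):
  remainder -\tfrac{9090}{5737}x_2 + \tfrac{454561}{28685}x_3 - \tfrac{863672}{28685} ≠ 0; add h_7 = -\tfrac{9090}{5737}x_2 + \tfrac{454561}{28685}x_3 - \tfrac{863672}{28685} to the basis.

S(f_1,h_6): lcm = x_1x_2x_3. S = \tfrac{27422}{17211}x_1x_2 + \tfrac{36370}{17211}x_1x_3 - \tfrac{14264}{5737}x_1 - \tfrac{5}{3}x_3.
  reduce S modulo (f_1, f_2, f_3, f_4, h_5, h_6, h_7):
  remainder -\tfrac{761028728}{46934397}x_3 + \tfrac{1522057456}{46934397} ≠ 0; add h_8 = -\tfrac{761028728}{46934397}x_3 + \tfrac{1522057456}{46934397} to the basis.

The other S-polynomials (S(f_1,f_3), S(f_2,f_3), S(f_3,f_4), S(f_1,h_5), S(f_2,h_5), S(f_3,h_5), S(f_4,h_5), S(f_2,h_6), S(f_3,h_6), S(f_4,h_6), S(h_5,h_6), S(f_1,h_7), S(f_2,h_7), S(f_3,h_7), S(f_4,h_7), S(h_5,h_7), S(h_6,h_7), S(f_1,h_8), S(f_2,h_8), S(f_3,h_8), S(f_4,h_8), S(h_5,h_8), S(h_6,h_8), S(h_7,h_8)) all reduce to 0 modulo the current basis, so we have a Gröbner basis.
Inter-reduce: drop elements whose leading term is divisible by another's, tail-reduce, and make monic.
Reduced Gröbner basis: {x_1 - 1, x_2 - 1, x_3 - 2}.
Label its elements g_1 = x_1 - 1, g_2 = x_2 - 1, g_3 = x_3 - 2.

Reduce p = 8x_1^{2}x_2 + \tfrac{7}{4}x_1x_2x_3 + 9x_1x_3 - \tfrac{59}{2} modulo G:
  leading term x_1^{2}x_2: subtract (8x_1x_2)·g_1 from 8x_1^{2}x_2 + \tfrac{7}{4}x_1x_2x_3 + 9x_1x_3 - \tfrac{59}{2} → \tfrac{7}{4}x_1x_2x_3 + 8x_1x_2 + 9x_1x_3 - \tfrac{59}{2}
  leading term x_1x_2x_3: subtract (\tfrac{7}{4}x_2x_3)·g_1 from \tfrac{7}{4}x_1x_2x_3 + 8x_1x_2 + 9x_1x_3 - \tfrac{59}{2} → 8x_1x_2 + 9x_1x_3 + \tfrac{7}{4}x_2x_3 - \tfrac{59}{2}
  leading term x_1x_2: subtract (8x_2)·g_1 from 8x_1x_2 + 9x_1x_3 + \tfrac{7}{4}x_2x_3 - \tfrac{59}{2} → 9x_1x_3 + \tfrac{7}{4}x_2x_3 + 8x_2 - \tfrac{59}{2}
  leading term x_1x_3: subtract (9x_3)·g_1 from 9x_1x_3 + \tfrac{7}{4}x_2x_3 + 8x_2 - \tfrac{59}{2} → \tfrac{7}{4}x_2x_3 + 8x_2 + 9x_3 - \tfrac{59}{2}
  leading term x_2x_3: subtract (\tfrac{7}{4}x_3)·g_2 from \tfrac{7}{4}x_2x_3 + 8x_2 + 9x_3 - \tfrac{59}{2} → 8x_2 + \tfrac{43}{4}x_3 - \tfrac{59}{2}
  leading term x_2: subtract (8)·g_2 from 8x_2 + \tfrac{43}{4}x_3 - \tfrac{59}{2} → \tfrac{43}{4}x_3 - \tfrac{43}{2}
  leading term x_3: subtract (\tfrac{43}{4})·g_3 from \tfrac{43}{4}x_3 - \tfrac{43}{2} → 0
  normal form = 0.
Since the normal form is 0, p ∈ I.

8x_1^{2}x_2 + \tfrac{7}{4}x_1x_2x_3 + 9x_1x_3 - \tfrac{59}{2} lies in I (it reduces to 0).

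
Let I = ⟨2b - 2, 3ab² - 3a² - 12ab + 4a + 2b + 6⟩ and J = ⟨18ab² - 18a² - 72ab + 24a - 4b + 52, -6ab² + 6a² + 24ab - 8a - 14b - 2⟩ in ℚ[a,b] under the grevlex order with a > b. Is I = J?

Yes, the ideals are equal.

Since reduced Gröbner bases are canonical representatives of ideals under a given ordering, it suffices to compute and compare them.
Buchberger on the first generating set:
f_1 = 2b - 2, LT = b.
f_2 = 3ab² - 3a² - 12ab + 4a + 2b + 6, LT = ab².

S(f_1,f_2): lcm = ab². S = a² + 3ab - 4/3a - ⅔b - 2.
  leading term a²: no divisor's leading term divides it; move a² to the remainder.
  leading term ab: subtract (3/2a)·f_1 from 3ab - 4/3a - ⅔b - 2 → 5/3a - ⅔b - 2
  leading term a: no divisor's leading term divides it; move 5/3a to the remainder.
  leading term b: subtract (-⅓)·f_1 from -⅔b - 2 → -8/3
  leading term 1: no divisor's leading term divides it; move -8/3 to the remainder.
  remainder a² + 5/3a - 8/3 ≠ 0; add g_3 = a² + 5/3a - 8/3 to the basis.

The other S-polynomials (S(f_1,g_3), S(f_2,g_3)) all reduce to 0 modulo the current basis, so we have a Gröbner basis.
Inter-reduce: drop elements whose leading term is divisible by another's, tail-reduce, and make monic.
Reduced Gröbner basis: {a² + 5/3a - 8/3, b - 1}.

Buchberger on the second generating set:
h_1 = 18ab² - 18a² - 72ab + 24a - 4b + 52, LT = ab².
h_2 = -6ab² + 6a² + 24ab - 8a - 14b - 2, LT = ab².

S(h_1,h_2): lcm = ab². S = -23/9b + 23/9.
  leading term b: no divisor's leading term divides it; move -23/9b to the remainder.
  leading term 1: no divisor's leading term divides it; move 23/9 to the remainder.
  remainder -23/9b + 23/9 ≠ 0; add k_3 = -23/9b + 23/9 to the basis.

S(h_1,k_3): lcm = ab². S = -a² - 3ab + 4/3a - 2/9b + 26/9.
  leading term a²: no divisor's leading term divides it; move -a² to the remainder.
  leading term ab: subtract (27/23a)·k_3 from -3ab + 4/3a - 2/9b + 26/9 → -5/3a - 2/9b + 26/9
  leading term a: no divisor's leading term divides it; move -5/3a to the remainder.
  leading term b: subtract (2/23)·k_3 from -2/9b + 26/9 → 8/3
  leading term 1: no divisor's leading term divides it; move 8/3 to the remainder.
  remainder -a² - 5/3a + 8/3 ≠ 0; add k_4 = -a² - 5/3a + 8/3 to the basis.

The other S-polynomials (S(h_2,k_3), S(h_1,k_4), S(h_2,k_4), S(k_3,k_4)) all reduce to 0 modulo the current basis, so we have a Gröbner basis.
Inter-reduce: drop elements whose leading term is divisible by another's, tail-reduce, and make monic.
Reduced Gröbner basis: {a² + 5/3a - 8/3, b - 1}.

Same reduced basis, so the two generating sets span the same ideal.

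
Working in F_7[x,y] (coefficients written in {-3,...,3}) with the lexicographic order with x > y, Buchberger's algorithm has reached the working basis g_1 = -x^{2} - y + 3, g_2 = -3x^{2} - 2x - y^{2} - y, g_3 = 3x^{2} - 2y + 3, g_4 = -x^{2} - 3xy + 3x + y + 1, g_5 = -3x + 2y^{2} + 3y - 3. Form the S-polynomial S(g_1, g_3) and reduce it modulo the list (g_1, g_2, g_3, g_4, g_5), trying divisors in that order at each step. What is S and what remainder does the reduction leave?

lcm(LM(g_1), LM(g_3)) = x^{2}.
S = (lcm/LT(g_1))·g_1 − (lcm/LT(g_3))·g_3 = -3y + 3.
Reduce S modulo (g_1, g_2, g_3, g_4, g_5) in that order:
  leading term y: no divisor's leading term divides it; move -3y to the remainder.
  leading term 1: no divisor's leading term divides it; move 3 to the remainder.
The remainder -3y + 3 is nonzero, so it would be added as the next basis element.
An S-polynomial is built so that the two leading terms cancel; whether anything survives reduction is exactly the Gröbner-basis criterion.

S(g_1, g_3) = -3y + 3; remainder on division = -3y + 3.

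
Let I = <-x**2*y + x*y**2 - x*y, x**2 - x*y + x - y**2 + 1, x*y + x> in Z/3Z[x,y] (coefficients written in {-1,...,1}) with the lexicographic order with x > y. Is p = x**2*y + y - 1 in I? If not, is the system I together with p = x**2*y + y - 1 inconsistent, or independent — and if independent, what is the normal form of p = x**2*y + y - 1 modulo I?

First compute the reduced Gröbner basis of I by Buchberger's algorithm.
f_1 = -x**2*y + x*y**2 - x*y, LT = x**2*y.
f_2 = x**2 - x*y + x - y**2 + 1, LT = x**2.
f_3 = x*y + x, LT = x*y.

S(f_1,f_2): lcm = x**2*y. S = y**3 - y.
  leading term y**3: no divisor's leading term divides it; move y**3 to the remainder.
  leading term y: no divisor's leading term divides it; move -y to the remainder.
  remainder y**3 - y ≠ 0; add h_4 = y**3 - y to the basis.

S(f_1,f_3): lcm = x**2*y. S = -x**2 - x*y**2 + x*y.
  leading term x**2: subtract (-1)·f_2 from -x**2 - x*y**2 + x*y → -x*y**2 + x - y**2 + 1
  leading term x*y**2: subtract (-y)·f_3 from -x*y**2 + x - y**2 + 1 → x*y + x - y**2 + 1
  leading term x*y: subtract (1)·f_3 from x*y + x - y**2 + 1 → -y**2 + 1
  leading term y**2: no divisor's leading term divides it; move -y**2 to the remainder.
  leading term 1: no divisor's leading term divides it; move 1 to the remainder.
  remainder -y**2 + 1 ≠ 0; add h_5 = -y**2 + 1 to the basis.

S(f_2,f_3): lcm = x**2*y. S = -x**2 - x*y**2 + x*y - y**3 + y.
  leading term x**2: subtract (-1)·f_2 from -x**2 - x*y**2 + x*y - y**3 + y → -x*y**2 + x - y**3 - y**2 + y + 1
  leading term x*y**2: subtract (-y)·f_3 from -x*y**2 + x - y**3 - y**2 + y + 1 → x*y + x - y**3 - y**2 + y + 1
  leading term x*y: subtract (1)·f_3 from x*y + x - y**3 - y**2 + y + 1 → -y**3 - y**2 + y + 1
  leading term y**3: subtract (-1)·h_4 from -y**3 - y**2 + y + 1 → -y**2 + 1
  leading term y**2: subtract (1)·h_5 from -y**2 + 1 → 0
  remainder 0.

S(f_1,h_4): lcm = x**2*y**3. S = x**2*y - x*y**4 + x*y**3.
  leading term x**2*y: subtract (-1)·f_1 from x**2*y - x*y**4 + x*y**3 → -x*y**4 + x*y**3 + x*y**2 - x*y
  leading term x*y**4: subtract (-y**3)·f_3 from -x*y**4 + x*y**3 + x*y**2 - x*y → -x*y**3 + x*y**2 - x*y
  leading term x*y**3: subtract (-y**2)·f_3 from -x*y**3 + x*y**2 - x*y → -x*y**2 - x*y
  leading term x*y**2: subtract (-y)·f_3 from -x*y**2 - x*y → 0
  remainder 0.

S(f_2,h_4): leading monomials are coprime, so the S-polynomial reduces to 0 (Buchberger's first criterion).
S(f_3,h_4): lcm = x*y**3. S = x*y**2 + x*y.
  leading term x*y**2: subtract (y)·f_3 from x*y**2 + x*y → 0
  remainder 0.

S(f_1,h_5): lcm = x**2*y**2. S = x**2 - x*y**3 + x*y**2.
  leading term x**2: subtract (1)·f_2 from x**2 - x*y**3 + x*y**2 → -x*y**3 + x*y**2 + x*y - x + y**2 - 1
  leading term x*y**3: subtract (-y**2)·f_3 from -x*y**3 + x*y**2 + x*y - x + y**2 - 1 → -x*y**2 + x*y - x + y**2 - 1
  leading term x*y**2: subtract (-y)·f_3 from -x*y**2 + x*y - x + y**2 - 1 → -x*y - x + y**2 - 1
  leading term x*y: subtract (-1)·f_3 from -x*y - x + y**2 - 1 → y**2 - 1
  leading term y**2: subtract (-1)·h_5 from y**2 - 1 → 0
  remainder 0.

S(f_2,h_5): leading monomials are coprime, so the S-polynomial reduces to 0 (Buchberger's first criterion).
S(f_3,h_5): lcm = x*y**2. S = x*y + x.
  leading term x*y: subtract (1)·f_3 from x*y + x → 0
  remainder 0.

S(h_4,h_5): lcm = y**3. S = 0.
  remainder 0.

Every S-polynomial of the final basis reduces to 0, so we have a Gröbner basis.
Inter-reduce: drop elements whose leading term is divisible by another's, tail-reduce, and make monic.
Reduced Gröbner basis: {x**2 - x, x*y + x, y**2 - 1}.
Label its elements g_1 = x**2 - x, g_2 = x*y + x, g_3 = y**2 - 1.

Reduce p = x**2*y + y - 1 modulo G:
  leading term x**2*y: subtract (y)·g_1 from x**2*y + y - 1 → x*y + y - 1
  leading term x*y: subtract (1)·g_2 from x*y + y - 1 → -x + y - 1
  leading term x: no divisor's leading term divides it; move -x to the remainder.
  leading term y: no divisor's leading term divides it; move y to the remainder.
  leading term 1: no divisor's leading term divides it; move -1 to the remainder.
  normal form = -x + y - 1.
The normal form is nonzero, so p ∉ I. Since p minus its normal form lies in I, I + (p) = I + (r) where r = -x + y - 1; decide whether this ideal is the whole ring.
Run Buchberger on G together with r (pairs among the g_i already reduce to 0 since G is a Gröbner basis):
g_1 = x**2 - x, LT = x**2.
g_2 = x*y + x, LT = x*y.
g_3 = y**2 - 1, LT = y**2.
r = -x + y - 1, LT = x.

S(g_1,g_2): lcm = x**2*y. S = -x**2 - x*y.
  leading term x**2: subtract (-1)·g_1 from -x**2 - x*y → -x*y - x
  leading term x*y: subtract (-1)·g_2 from -x*y - x → 0
  remainder 0.

S(g_1,g_3): leading monomials are coprime, so the S-polynomial reduces to 0 (Buchberger's first criterion).
S(g_1,r): lcm = x**2. S = x*y + x.
  leading term x*y: subtract (1)·g_2 from x*y + x → 0
  remainder 0.

S(g_2,g_3): lcm = x*y**2. S = x*y + x.
  leading term x*y: subtract (1)·g_2 from x*y + x → 0
  remainder 0.

S(g_2,r): lcm = x*y. S = x + y**2 - y.
  leading term x: subtract (-1)·r from x + y**2 - y → y**2 - 1
  leading term y**2: subtract (1)·g_3 from y**2 - 1 → 0
  remainder 0.

S(g_3,r): leading monomials are coprime, so the S-polynomial reduces to 0 (Buchberger's first criterion).
Every S-polynomial of the final basis reduces to 0, so we have a Gröbner basis.
Inter-reduce: drop elements whose leading term is divisible by another's, tail-reduce, and make monic.
Reduced Gröbner basis: {x - y + 1, y**2 - 1}.
The reduced Gröbner basis of I + (p) is {x - y + 1, y**2 - 1} ≠ {1}, a proper ideal, so the enlarged system stays consistent: p is independent of I, with normal form -x + y - 1.

Ideal membership is decidable via reduction modulo a Gröbner basis.

x**2*y + y - 1 is independent of I; its normal form modulo I is -x + y - 1.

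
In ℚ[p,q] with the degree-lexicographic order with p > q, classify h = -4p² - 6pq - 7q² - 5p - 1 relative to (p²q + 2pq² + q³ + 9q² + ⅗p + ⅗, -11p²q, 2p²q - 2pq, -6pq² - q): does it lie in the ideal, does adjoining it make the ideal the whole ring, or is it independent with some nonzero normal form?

-4p² - 6pq - 7q² - 5p - 1 lies in I (it reduces to 0).

First compute the reduced Gröbner basis of I by Buchberger's algorithm.
f_1 = p²q + 2pq² + q³ + 9q² + ⅗p + ⅗, LT = p²q.
f_2 = -11p²q, LT = p²q.
f_3 = 2p²q - 2pq, LT = p²q.
f_4 = -6pq² - q, LT = pq².

S(f_1,f_2): lcm = p²q. S = 2pq² + q³ + 9q² + ⅗p + ⅗.
  reduce S modulo (f_1, f_2, f_3, f_4):
  remainder q³ + 9q² + ⅗p - ⅓q + ⅗ ≠ 0; add k_5 = q³ + 9q² + ⅗p - ⅓q + ⅗ to the basis.

S(f_1,f_3): lcm = p²q. S = 2pq² + q³ + pq + 9q² + ⅗p + ⅗.
  reduce S modulo (f_1, f_2, f_3, f_4, k_5):
  remainder pq ≠ 0; add k_6 = pq to the basis.

S(f_3,f_4): lcm = p²q². S = -pq² - ⅙pq.
  reduce S modulo (f_1, f_2, f_3, f_4, k_5, k_6):
  remainder ⅙q ≠ 0; add k_7 = ⅙q to the basis.

S(f_1,k_5): lcm = p²q³. S = 2pq⁴ + q⁵ - 9p²q² + 9q⁴ - ⅗p³ + ⅓p²q + ⅗pq² - ⅗p² + ⅗q².
  reduce S modulo (f_1, f_2, f_3, f_4, k_5, k_6, k_7):
  remainder -⅗p³ - ⅗p² ≠ 0; add k_8 = -⅗p³ - ⅗p² to the basis.

S(f_4,k_5): lcm = pq³. S = -9pq² - ⅗p² + ⅓pq + ⅙q² - ⅗p.
  reduce S modulo (f_1, f_2, f_3, f_4, k_5, k_6, k_7, k_8):
  remainder -⅗p² - ⅗p ≠ 0; add k_9 = -⅗p² - ⅗p to the basis.

S(k_5,k_7): lcm = q³. S = 9q² + ⅗p - ⅓q + ⅗.
  reduce S modulo (f_1, f_2, f_3, f_4, k_5, k_6, k_7, k_8, k_9):
  remainder ⅗p + ⅗ ≠ 0; add k_10 = ⅗p + ⅗ to the basis.

The other S-polynomials (S(f_1,f_4), S(f_2,f_3), S(f_2,f_4), S(f_2,k_5), S(f_3,k_5), S(f_1,k_6), S(f_2,k_6), S(f_3,k_6), S(f_4,k_6), S(k_5,k_6), S(f_1,k_7), S(f_2,k_7), S(f_3,k_7), S(f_4,k_7), S(k_6,k_7), S(f_1,k_8), S(f_2,k_8), S(f_3,k_8), S(f_4,k_8), S(k_5,k_8), S(k_6,k_8), S(k_7,k_8), S(f_1,k_9), S(f_2,k_9), S(f_3,k_9), S(f_4,k_9), S(k_5,k_9), S(k_6,k_9), S(k_7,k_9), S(k_8,k_9), S(f_1,k_10), S(f_2,k_10), S(f_3,k_10), S(f_4,k_10), S(k_5,k_10), S(k_6,k_10), S(k_7,k_10), S(k_8,k_10), S(k_9,k_10)) all reduce to 0 modulo the current basis, so we have a Gröbner basis.
Inter-reduce: drop elements whose leading term is divisible by another's, tail-reduce, and make monic.
Reduced Gröbner basis: {p + 1, q}.
Label its elements g_1 = p + 1, g_2 = q.

Reduce h = -4p² - 6pq - 7q² - 5p - 1 modulo G:
  leading term p²: subtract (-4p)·g_1 from -4p² - 6pq - 7q² - 5p - 1 → -6pq - 7q² - p - 1
  leading term pq: subtract (-6q)·g_1 from -6pq - 7q² - p - 1 → -7q² - p + 6q - 1
  leading term q²: subtract (-7q)·g_2 from -7q² - p + 6q - 1 → -p + 6q - 1
  leading term p: subtract (-1)·g_1 from -p + 6q - 1 → 6q
  leading term q: subtract (6)·g_2 from 6q → 0
  normal form = 0.
Since the normal form is 0, h ∈ I.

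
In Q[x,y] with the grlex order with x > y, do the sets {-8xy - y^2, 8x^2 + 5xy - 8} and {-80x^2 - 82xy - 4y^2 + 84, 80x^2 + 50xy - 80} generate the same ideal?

No, the ideals differ.

For a fixed monomial order, each ideal has a unique reduced Gröbner basis; comparing bases decides equality.
Buchberger on the first generating set:
f_1 = -8xy - y^2, LT = xy.
f_2 = 8x^2 + 5xy - 8, LT = x^2.

S(f_1,f_2): lcm = x^2y. S = -1/2xy^2 + y.
  leading term xy^2: subtract (1/16y)·f_1 from -1/2xy^2 + y → 1/16y^3 + y
  leading term y^3: no divisor's leading term divides it; move 1/16y^3 to the remainder.
  leading term y: no divisor's leading term divides it; move y to the remainder.
  remainder 1/16y^3 + y ≠ 0; add g_3 = 1/16y^3 + y to the basis.

The other S-polynomials (S(f_1,g_3), S(f_2,g_3)) all reduce to 0 modulo the current basis, so we have a Gröbner basis.
Inter-reduce: drop elements whose leading term is divisible by another's, tail-reduce, and make monic.
Reduced Gröbner basis: {y^3 + 16y, x^2 - 5/64y^2 - 1, xy + 1/8y^2}.

Buchberger on the second generating set:
h_1 = -80x^2 - 82xy - 4y^2 + 84, LT = x^2.
h_2 = 80x^2 + 50xy - 80, LT = x^2.

S(h_1,h_2): lcm = x^2. S = 2/5xy + 1/20y^2 - 1/20.
  leading term xy: no divisor's leading term divides it; move 2/5xy to the remainder.
  leading term y^2: no divisor's leading term divides it; move 1/20y^2 to the remainder.
  leading term 1: no divisor's leading term divides it; move -1/20 to the remainder.
  remainder 2/5xy + 1/20y^2 - 1/20 ≠ 0; add k_3 = 2/5xy + 1/20y^2 - 1/20 to the basis.

S(h_1,k_3): lcm = x^2y. S = 9/10xy^2 + 1/20y^3 + 1/8x - 21/20y.
  leading term xy^2: subtract (9/4y)·k_3 from 9/10xy^2 + 1/20y^3 + 1/8x - 21/20y → -1/16y^3 + 1/8x - 15/16y
  leading term y^3: no divisor's leading term divides it; move -1/16y^3 to the remainder.
  leading term x: no divisor's leading term divides it; move 1/8x to the remainder.
  leading term y: no divisor's leading term divides it; move -15/16y to the remainder.
  remainder -1/16y^3 + 1/8x - 15/16y ≠ 0; add k_4 = -1/16y^3 + 1/8x - 15/16y to the basis.

The other S-polynomials (S(h_2,k_3), S(h_1,k_4), S(h_2,k_4), S(k_3,k_4)) all reduce to 0 modulo the current basis, so we have a Gröbner basis.
Inter-reduce: drop elements whose leading term is divisible by another's, tail-reduce, and make monic.
Reduced Gröbner basis: {y^3 - 2x + 15y, x^2 - 5/64y^2 - 59/64, xy + 1/8y^2 - 1/8}.

The bases are distinct; the ideals are different.
The same test decides containment: I ⊆ J iff every generator of I reduces to 0 modulo a Gröbner basis of J.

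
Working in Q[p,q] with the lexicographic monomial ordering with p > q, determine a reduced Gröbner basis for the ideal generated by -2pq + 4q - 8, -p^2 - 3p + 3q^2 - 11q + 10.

G = {p + 3/4q^3 - 11/4q^2 + 5, q^4 - 11/3q^3 + 28/3q - 16/3}

This is the nonlinear analogue of row-reducing a linear system.

f_1 = -2pq + 4q - 8, LT = pq.
f_2 = -p^2 - 3p + 3q^2 - 11q + 10, LT = p^2.

S(f_1,f_2): lcm = p^2q. S = -5pq + 4p + 3q^3 - 11q^2 + 10q.
  reduce S modulo (f_1, f_2):
  remainder 4p + 3q^3 - 11q^2 + 20 ≠ 0; add g_3 = 4p + 3q^3 - 11q^2 + 20 to the basis.

S(f_1,g_3): lcm = pq. S = -3/4q^4 + 11/4q^3 - 7q + 4.
  reduce S modulo (f_1, f_2, g_3):
  remainder -3/4q^4 + 11/4q^3 - 7q + 4 ≠ 0; add g_4 = -3/4q^4 + 11/4q^3 - 7q + 4 to the basis.

The other S-polynomials (S(f_2,g_3), S(f_1,g_4), S(f_2,g_4), S(g_3,g_4)) all reduce to 0 modulo the current basis, so we have a Gröbner basis.
Inter-reduce: drop elements whose leading term is divisible by another's, tail-reduce, and make monic.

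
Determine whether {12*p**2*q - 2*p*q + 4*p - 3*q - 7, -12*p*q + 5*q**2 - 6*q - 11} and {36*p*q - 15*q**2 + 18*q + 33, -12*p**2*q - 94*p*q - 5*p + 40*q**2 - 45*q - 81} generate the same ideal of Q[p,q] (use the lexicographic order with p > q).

Two ideals are equal iff their reduced Gröbner bases coincide (the reduced basis is unique for a fixed ordering).
Buchberger on the first generating set:
f_1 = 12*p**2*q - 2*p*q + 4*p - 3*q - 7, LT = p**2*q.
f_2 = -12*p*q + 5*q**2 - 6*q - 11, LT = p*q.

S(f_1,f_2): lcm = p**2*q. S = 5/12*p*q**2 - 2/3*p*q - 7/12*p - 1/4*q - 7/12.
  leading term p*q**2: subtract (-5/144*q)·f_2 from 5/12*p*q**2 - 2/3*p*q - 7/12*p - 1/4*q - 7/12 → -2/3*p*q - 7/12*p + 25/144*q**3 - 5/24*q**2 - 91/144*q - 7/12
  leading term p*q: subtract (1/18)·f_2 from -2/3*p*q - 7/12*p + 25/144*q**3 - 5/24*q**2 - 91/144*q - 7/12 → -7/12*p + 25/144*q**3 - 35/72*q**2 - 43/144*q + 1/36
  leading term p: no divisor's leading term divides it; move -7/12*p to the remainder.
  leading term q**3: no divisor's leading term divides it; move 25/144*q**3 to the remainder.
  leading term q**2: no divisor's leading term divides it; move -35/72*q**2 to the remainder.
  leading term q: no divisor's leading term divides it; move -43/144*q to the remainder.
  leading term 1: no divisor's leading term divides it; move 1/36 to the remainder.
  remainder -7/12*p + 25/144*q**3 - 35/72*q**2 - 43/144*q + 1/36 ≠ 0; add g_3 = -7/12*p + 25/144*q**3 - 35/72*q**2 - 43/144*q + 1/36 to the basis.

S(f_1,g_3): lcm = p**2*q. S = 25/84*p*q**4 - 5/6*p*q**3 - 43/84*p*q**2 - 5/42*p*q + 1/3*p - 1/4*q - 7/12.
  leading term p*q**4: subtract (-25/1008*q**3)·f_2 from 25/84*p*q**4 - 5/6*p*q**3 - 43/84*p*q**2 - 5/42*p*q + 1/3*p - 1/4*q - 7/12 → -5/6*p*q**3 - 43/84*p*q**2 - 5/42*p*q + 1/3*p + 125/1008*q**5 - 25/168*q**4 - 275/1008*q**3 - 1/4*q - 7/12
  leading term p*q**3: subtract (5/72*q**2)·f_2 from -5/6*p*q**3 - 43/84*p*q**2 - 5/42*p*q + 1/3*p + 125/1008*q**5 - 25/168*q**4 - 275/1008*q**3 - 1/4*q - 7/12 → -43/84*p*q**2 - 5/42*p*q + 1/3*p + 125/1008*q**5 - 125/252*q**4 + 145/1008*q**3 + 55/72*q**2 - 1/4*q - 7/12
  leading term p*q**2: subtract (43/1008*q)·f_2 from -43/84*p*q**2 - 5/42*p*q + 1/3*p + 125/1008*q**5 - 125/252*q**4 + 145/1008*q**3 + 55/72*q**2 - 1/4*q - 7/12 → -5/42*p*q + 1/3*p + 125/1008*q**5 - 125/252*q**4 - 5/72*q**3 + 257/252*q**2 + 221/1008*q - 7/12
  leading term p*q: subtract (5/504)·f_2 from -5/42*p*q + 1/3*p + 125/1008*q**5 - 125/252*q**4 - 5/72*q**3 + 257/252*q**2 + 221/1008*q - 7/12 → 1/3*p + 125/1008*q**5 - 125/252*q**4 - 5/72*q**3 + 163/168*q**2 + 281/1008*q - 239/504
  leading term p: subtract (-4/7)·g_3 from 1/3*p + 125/1008*q**5 - 125/252*q**4 - 5/72*q**3 + 163/168*q**2 + 281/1008*q - 239/504 → 125/1008*q**5 - 125/252*q**4 + 5/168*q**3 + 349/504*q**2 + 109/1008*q - 11/24
  leading term q**5: no divisor's leading term divides it; move 125/1008*q**5 to the remainder.
  leading term q**4: no divisor's leading term divides it; move -125/252*q**4 to the remainder.
  leading term q**3: no divisor's leading term divides it; move 5/168*q**3 to the remainder.
  leading term q**2: no divisor's leading term divides it; move 349/504*q**2 to the remainder.
  leading term q: no divisor's leading term divides it; move 109/1008*q to the remainder.
  leading term 1: no divisor's leading term divides it; move -11/24 to the remainder.
  remainder 125/1008*q**5 - 125/252*q**4 + 5/168*q**3 + 349/504*q**2 + 109/1008*q - 11/24 ≠ 0; add g_4 = 125/1008*q**5 - 125/252*q**4 + 5/168*q**3 + 349/504*q**2 + 109/1008*q - 11/24 to the basis.

S(f_2,g_3): lcm = p*q. S = 25/84*q**4 - 5/6*q**3 - 13/14*q**2 + 23/42*q + 11/12.
  leading term q**4: no divisor's leading term divides it; move 25/84*q**4 to the remainder.
  leading term q**3: no divisor's leading term divides it; move -5/6*q**3 to the remainder.
  leading term q**2: no divisor's leading term divides it; move -13/14*q**2 to the remainder.
  leading term q: no divisor's leading term divides it; move 23/42*q to the remainder.
  leading term 1: no divisor's leading term divides it; move 11/12 to the remainder.
  remainder 25/84*q**4 - 5/6*q**3 - 13/14*q**2 + 23/42*q + 11/12 ≠ 0; add g_5 = 25/84*q**4 - 5/6*q**3 - 13/14*q**2 + 23/42*q + 11/12 to the basis.

The other S-polynomials (S(f_1,g_4), S(f_2,g_4), S(g_3,g_4), S(f_1,g_5), S(f_2,g_5), S(g_3,g_5), S(g_4,g_5)) all reduce to 0 modulo the current basis, so we have a Gröbner basis.
Inter-reduce: drop elements whose leading term is divisible by another's, tail-reduce, and make monic.
Reduced Gröbner basis: {p - 25/84*q**3 + 5/6*q**2 + 43/84*q - 1/21, q**4 - 14/5*q**3 - 78/25*q**2 + 46/25*q + 77/25}.

Buchberger on the second generating set:
h_1 = 36*p*q - 15*q**2 + 18*q + 33, LT = p*q.
h_2 = -12*p**2*q - 94*p*q - 5*p + 40*q**2 - 45*q - 81, LT = p**2*q.

S(h_1,h_2): lcm = p**2*q. S = -5/12*p*q**2 - 22/3*p*q + 1/2*p + 10/3*q**2 - 15/4*q - 27/4.
  leading term p*q**2: subtract (-5/432*q)·h_1 from -5/12*p*q**2 - 22/3*p*q + 1/2*p + 10/3*q**2 - 15/4*q - 27/4 → -22/3*p*q + 1/2*p - 25/144*q**3 + 85/24*q**2 - 485/144*q - 27/4
  leading term p*q: subtract (-11/54)·h_1 from -22/3*p*q + 1/2*p - 25/144*q**3 + 85/24*q**2 - 485/144*q - 27/4 → 1/2*p - 25/144*q**3 + 35/72*q**2 + 43/144*q - 1/36
  leading term p: no divisor's leading term divides it; move 1/2*p to the remainder.
  leading term q**3: no divisor's leading term divides it; move -25/144*q**3 to the remainder.
  leading term q**2: no divisor's leading term divides it; move 35/72*q**2 to the remainder.
  leading term q: no divisor's leading term divides it; move 43/144*q to the remainder.
  leading term 1: no divisor's leading term divides it; move -1/36 to the remainder.
  remainder 1/2*p - 25/144*q**3 + 35/72*q**2 + 43/144*q - 1/36 ≠ 0; add k_3 = 1/2*p - 25/144*q**3 + 35/72*q**2 + 43/144*q - 1/36 to the basis.

S(h_1,k_3): lcm = p*q. S = 25/72*q**4 - 35/36*q**3 - 73/72*q**2 + 5/9*q + 11/12.
  leading term q**4: no divisor's leading term divides it; move 25/72*q**4 to the remainder.
  leading term q**3: no divisor's leading term divides it; move -35/36*q**3 to the remainder.
  leading term q**2: no divisor's leading term divides it; move -73/72*q**2 to the remainder.
  leading term q: no divisor's leading term divides it; move 5/9*q to the remainder.
  leading term 1: no divisor's leading term divides it; move 11/12 to the remainder.
  remainder 25/72*q**4 - 35/36*q**3 - 73/72*q**2 + 5/9*q + 11/12 ≠ 0; add k_4 = 25/72*q**4 - 35/36*q**3 - 73/72*q**2 + 5/9*q + 11/12 to the basis.

The other S-polynomials (S(h_2,k_3), S(h_1,k_4), S(h_2,k_4), S(k_3,k_4)) all reduce to 0 modulo the current basis, so we have a Gröbner basis.
Inter-reduce: drop elements whose leading term is divisible by another's, tail-reduce, and make monic.
Reduced Gröbner basis: {p - 25/72*q**3 + 35/36*q**2 + 43/72*q - 1/18, q**4 - 14/5*q**3 - 73/25*q**2 + 8/5*q + 66/25}.

Since the reduced bases disagree, the two ideals are not the same.

No, the ideals differ.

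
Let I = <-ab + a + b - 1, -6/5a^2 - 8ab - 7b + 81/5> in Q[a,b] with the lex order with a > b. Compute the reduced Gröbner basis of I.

G = {a^2 + 20/3a + 25/2b - 121/6, ab - a - b + 1, b^2 - 2b + 1}

This is the nonlinear analogue of row-reducing a linear system.

f_1 = -ab + a + b - 1, LT = ab.
f_2 = -6/5a^2 - 8ab - 7b + 81/5, LT = a^2.

S(f_1,f_2): lcm = a^2b. S = -a^2 - 20/3ab^2 - ab + a - 35/6b^2 + 27/2b.
  reduce S modulo (f_1, f_2):
  remainder -25/2b^2 + 25b - 25/2 ≠ 0; add g_3 = -25/2b^2 + 25b - 25/2 to the basis.

The other S-polynomials (S(f_1,g_3), S(f_2,g_3)) all reduce to 0 modulo the current basis, so we have a Gröbner basis.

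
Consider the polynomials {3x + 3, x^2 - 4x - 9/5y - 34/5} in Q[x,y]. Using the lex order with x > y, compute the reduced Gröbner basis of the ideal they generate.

f_1 = 3x + 3, LT = x.
f_2 = x^2 - 4x - 9/5y - 34/5, LT = x^2.

S(f_1,f_2): lcm = x^2. S = 5x + 9/5y + 34/5.
  leading term x: subtract (5/3)·f_1 from 5x + 9/5y + 34/5 → 9/5y + 9/5
  leading term y: no divisor's leading term divides it; move 9/5y to the remainder.
  leading term 1: no divisor's leading term divides it; move 9/5 to the remainder.
  remainder 9/5y + 9/5 ≠ 0; add g_3 = 9/5y + 9/5 to the basis.

S(f_1,g_3): leading monomials are coprime, so the S-polynomial reduces to 0 (Buchberger's first criterion).
S(f_2,g_3): leading monomials are coprime, so the S-polynomial reduces to 0 (Buchberger's first criterion).
Every S-polynomial of the final basis reduces to 0, so we have a Gröbner basis.
Inter-reduce: drop elements whose leading term is divisible by another's, tail-reduce, and make monic.

G = {x + 1, y + 1}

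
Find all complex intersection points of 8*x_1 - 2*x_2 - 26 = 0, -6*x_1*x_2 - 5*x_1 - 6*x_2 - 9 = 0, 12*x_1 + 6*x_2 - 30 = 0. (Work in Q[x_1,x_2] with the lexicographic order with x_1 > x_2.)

{(3, -1)}

Compute a lex Gröbner basis by Buchberger's algorithm.
f_1 = 8*x_1 - 2*x_2 - 26, LT = x_1.
f_2 = -6*x_1*x_2 - 5*x_1 - 6*x_2 - 9, LT = x_1*x_2.
f_3 = 12*x_1 + 6*x_2 - 30, LT = x_1.

S(f_1,f_2): lcm = x_1*x_2. S = -5/6*x_1 - 1/4*x_2**2 - 17/4*x_2 - 3/2.
  leading term x_1: subtract (-5/48)·f_1 from -5/6*x_1 - 1/4*x_2**2 - 17/4*x_2 - 3/2 → -1/4*x_2**2 - 107/24*x_2 - 101/24
  leading term x_2**2: no divisor's leading term divides it; move -1/4*x_2**2 to the remainder.
  leading term x_2: no divisor's leading term divides it; move -107/24*x_2 to the remainder.
  leading term 1: no divisor's leading term divides it; move -101/24 to the remainder.
  remainder -1/4*x_2**2 - 107/24*x_2 - 101/24 ≠ 0; add h_4 = -1/4*x_2**2 - 107/24*x_2 - 101/24 to the basis.

S(f_1,f_3): lcm = x_1. S = -3/4*x_2 - 3/4.
  leading term x_2: no divisor's leading term divides it; move -3/4*x_2 to the remainder.
  leading term 1: no divisor's leading term divides it; move -3/4 to the remainder.
  remainder -3/4*x_2 - 3/4 ≠ 0; add h_5 = -3/4*x_2 - 3/4 to the basis.

S(f_2,f_3): lcm = x_1*x_2. S = 5/6*x_1 - 1/2*x_2**2 + 7/2*x_2 + 3/2.
  leading term x_1: subtract (5/48)·f_1 from 5/6*x_1 - 1/2*x_2**2 + 7/2*x_2 + 3/2 → -1/2*x_2**2 + 89/24*x_2 + 101/24
  leading term x_2**2: subtract (2)·h_4 from -1/2*x_2**2 + 89/24*x_2 + 101/24 → 101/8*x_2 + 101/8
  leading term x_2: subtract (-101/6)·h_5 from 101/8*x_2 + 101/8 → 0
  remainder 0.

S(f_1,h_4): leading monomials are coprime, so the S-polynomial reduces to 0 (Buchberger's first criterion).
S(f_2,h_4): lcm = x_1*x_2**2. S = -17*x_1*x_2 - 101/6*x_1 + x_2**2 + 3/2*x_2.
  leading term x_1*x_2: subtract (-17/8*x_2)·f_1 from -17*x_1*x_2 - 101/6*x_1 + x_2**2 + 3/2*x_2 → -101/6*x_1 - 13/4*x_2**2 - 215/4*x_2
  leading term x_1: subtract (-101/48)·f_1 from -101/6*x_1 - 13/4*x_2**2 - 215/4*x_2 → -13/4*x_2**2 - 1391/24*x_2 - 1313/24
  leading term x_2**2: subtract (13)·h_4 from -13/4*x_2**2 - 1391/24*x_2 - 1313/24 → 0
  remainder 0.

S(f_3,h_4): leading monomials are coprime, so the S-polynomial reduces to 0 (Buchberger's first criterion).
S(f_1,h_5): leading monomials are coprime, so the S-polynomial reduces to 0 (Buchberger's first criterion).
S(f_2,h_5): lcm = x_1*x_2. S = -1/6*x_1 + x_2 + 3/2.
  leading term x_1: subtract (-1/48)·f_1 from -1/6*x_1 + x_2 + 3/2 → 23/24*x_2 + 23/24
  leading term x_2: subtract (-23/18)·h_5 from 23/24*x_2 + 23/24 → 0
  remainder 0.

S(f_3,h_5): leading monomials are coprime, so the S-polynomial reduces to 0 (Buchberger's first criterion).
S(h_4,h_5): lcm = x_2**2. S = 101/6*x_2 + 101/6.
  leading term x_2: subtract (-202/9)·h_5 from 101/6*x_2 + 101/6 → 0
  remainder 0.

Every S-polynomial of the final basis reduces to 0, so we have a Gröbner basis.
Inter-reduce: drop elements whose leading term is divisible by another's, tail-reduce, and make monic.
Reduced Gröbner basis: {x_1 - 3, x_2 + 1}.

A lex Gröbner basis eliminates variables successively. Here x_2 + 1 depends only on x_2, with roots {-1}; lifting each root through the earlier basis elements recovers the full solutions.
  x_2 = -1: the earlier basis element becomes x_1 - 3 = 0, giving x_1 = 3 — point (3, -1).
This is the nonlinear analogue of row-reducing a linear system.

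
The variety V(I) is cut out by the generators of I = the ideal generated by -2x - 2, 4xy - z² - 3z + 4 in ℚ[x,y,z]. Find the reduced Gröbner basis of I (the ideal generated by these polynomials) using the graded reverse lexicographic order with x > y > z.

f_1 = -2x - 2, LT = x.
f_2 = 4xy - z² - 3z + 4, LT = xy.

S(f_1,f_2): lcm = xy. S = ¼z² + y + ¾z - 1.
  reduce S modulo (f_1, f_2):
  remainder ¼z² + y + ¾z - 1 ≠ 0; add g_3 = ¼z² + y + ¾z - 1 to the basis.

The other S-polynomials (S(f_1,g_3), S(f_2,g_3)) all reduce to 0 modulo the current basis, so we have a Gröbner basis.
Inter-reduce: drop elements whose leading term is divisible by another's, tail-reduce, and make monic.

G = {z² + 4y + 3z - 4, x + 1}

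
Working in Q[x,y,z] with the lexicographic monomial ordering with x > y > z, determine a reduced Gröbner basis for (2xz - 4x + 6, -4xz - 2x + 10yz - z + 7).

G = {x - yz + 1/10z - 19/10, yz^2 - 2yz - 1/10z^2 + 21/10z - 4/5}

f_1 = 2xz - 4x + 6, LT = xz.
f_2 = -4xz - 2x + 10yz - z + 7, LT = xz.

S(f_1,f_2): lcm = xz. S = -5/2x + 5/2yz - 1/4z + 19/4.
  leading term x: no divisor's leading term divides it; move -5/2x to the remainder.
  leading term yz: no divisor's leading term divides it; move 5/2yz to the remainder.
  leading term z: no divisor's leading term divides it; move -1/4z to the remainder.
  leading term 1: no divisor's leading term divides it; move 19/4 to the remainder.
  remainder -5/2x + 5/2yz - 1/4z + 19/4 ≠ 0; add g_3 = -5/2x + 5/2yz - 1/4z + 19/4 to the basis.

S(f_1,g_3): lcm = xz. S = -2x + yz^2 - 1/10z^2 + 19/10z + 3.
  leading term x: subtract (4/5)·g_3 from -2x + yz^2 - 1/10z^2 + 19/10z + 3 → yz^2 - 2yz - 1/10z^2 + 21/10z - 4/5
  leading term yz^2: no divisor's leading term divides it; move yz^2 to the remainder.
  leading term yz: no divisor's leading term divides it; move -2yz to the remainder.
  leading term z^2: no divisor's leading term divides it; move -1/10z^2 to the remainder.
  leading term z: no divisor's leading term divides it; move 21/10z to the remainder.
  leading term 1: no divisor's leading term divides it; move -4/5 to the remainder.
  remainder yz^2 - 2yz - 1/10z^2 + 21/10z - 4/5 ≠ 0; add g_4 = yz^2 - 2yz - 1/10z^2 + 21/10z - 4/5 to the basis.

S(f_2,g_3): lcm = xz. S = 1/2x + yz^2 - 5/2yz - 1/10z^2 + 43/20z - 7/4.
  leading term x: subtract (-1/5)·g_3 from 1/2x + yz^2 - 5/2yz - 1/10z^2 + 43/20z - 7/4 → yz^2 - 2yz - 1/10z^2 + 21/10z - 4/5
  leading term yz^2: subtract (1)·g_4 from yz^2 - 2yz - 1/10z^2 + 21/10z - 4/5 → 0
  remainder 0.

S(f_1,g_4): lcm = xyz^2. S = 1/10xz^2 - 21/10xz + 4/5x + 3yz.
  leading term xz^2: subtract (1/20z)·f_1 from 1/10xz^2 - 21/10xz + 4/5x + 3yz → -19/10xz + 4/5x + 3yz - 3/10z
  leading term xz: subtract (-19/20)·f_1 from -19/10xz + 4/5x + 3yz - 3/10z → -3x + 3yz - 3/10z + 57/10
  leading term x: subtract (6/5)·g_3 from -3x + 3yz - 3/10z + 57/10 → 0
  remainder 0.

S(f_2,g_4): lcm = xyz^2. S = 5/2xyz + 1/10xz^2 - 21/10xz + 4/5x - 5/2y^2z^2 + 1/4yz^2 - 7/4yz.
  leading term xyz: subtract (5/4y)·f_1 from 5/2xyz + 1/10xz^2 - 21/10xz + 4/5x - 5/2y^2z^2 + 1/4yz^2 - 7/4yz → 5xy + 1/10xz^2 - 21/10xz + 4/5x - 5/2y^2z^2 + 1/4yz^2 - 7/4yz - 15/2y
  leading term xy: subtract (-2y)·g_3 from 5xy + 1/10xz^2 - 21/10xz + 4/5x - 5/2y^2z^2 + 1/4yz^2 - 7/4yz - 15/2y → 1/10xz^2 - 21/10xz + 4/5x - 5/2y^2z^2 + 5y^2z + 1/4yz^2 - 9/4yz + 2y
  leading term xz^2: subtract (1/20z)·f_1 from 1/10xz^2 - 21/10xz + 4/5x - 5/2y^2z^2 + 5y^2z + 1/4yz^2 - 9/4yz + 2y → -19/10xz + 4/5x - 5/2y^2z^2 + 5y^2z + 1/4yz^2 - 9/4yz + 2y - 3/10z
  leading term xz: subtract (-19/20)·f_1 from -19/10xz + 4/5x - 5/2y^2z^2 + 5y^2z + 1/4yz^2 - 9/4yz + 2y - 3/10z → -3x - 5/2y^2z^2 + 5y^2z + 1/4yz^2 - 9/4yz + 2y - 3/10z + 57/10
  leading term x: subtract (6/5)·g_3 from -3x - 5/2y^2z^2 + 5y^2z + 1/4yz^2 - 9/4yz + 2y - 3/10z + 57/10 → -5/2y^2z^2 + 5y^2z + 1/4yz^2 - 21/4yz + 2y
  leading term y^2z^2: subtract (-5/2y)·g_4 from -5/2y^2z^2 + 5y^2z + 1/4yz^2 - 21/4yz + 2y → 0
  remainder 0.

S(g_3,g_4): leading monomials are coprime, so the S-polynomial reduces to 0 (Buchberger's first criterion).
Every S-polynomial of the final basis reduces to 0, so we have a Gröbner basis.
Inter-reduce: drop elements whose leading term is divisible by another's, tail-reduce, and make monic.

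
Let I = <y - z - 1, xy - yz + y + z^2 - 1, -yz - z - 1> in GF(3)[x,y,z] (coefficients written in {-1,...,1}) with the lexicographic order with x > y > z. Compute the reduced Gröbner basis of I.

G = {xz + x, y - z - 1, z^2 - z + 1}

f_1 = y - z - 1, LT = y.
f_2 = xy - yz + y + z^2 - 1, LT = xy.
f_3 = -yz - z - 1, LT = yz.

S(f_1,f_2): lcm = xy. S = -xz - x + yz - y - z^2 + 1.
  leading term xz: no divisor's leading term divides it; move -xz to the remainder.
  leading term x: no divisor's leading term divides it; move -x to the remainder.
  leading term yz: subtract (z)·f_1 from yz - y - z^2 + 1 → -y + z + 1
  leading term y: subtract (-1)·f_1 from -y + z + 1 → 0
  remainder -xz - x ≠ 0; add g_4 = -xz - x to the basis.

S(f_1,f_3): lcm = yz. S = -z^2 + z - 1.
  leading term z^2: no divisor's leading term divides it; move -z^2 to the remainder.
  leading term z: no divisor's leading term divides it; move z to the remainder.
  leading term 1: no divisor's leading term divides it; move -1 to the remainder.
  remainder -z^2 + z - 1 ≠ 0; add g_5 = -z^2 + z - 1 to the basis.

S(f_2,f_3): lcm = xyz. S = -xz - x - yz^2 + yz + z^3 - z.
  leading term xz: subtract (1)·g_4 from -xz - x - yz^2 + yz + z^3 - z → -yz^2 + yz + z^3 - z
  leading term yz^2: subtract (-z^2)·f_1 from -yz^2 + yz + z^3 - z → yz - z^2 - z
  leading term yz: subtract (z)·f_1 from yz - z^2 - z → 0
  remainder 0.

S(f_1,g_4): leading monomials are coprime, so the S-polynomial reduces to 0 (Buchberger's first criterion).
S(f_2,g_4): lcm = xyz. S = -xy - yz^2 + yz + z^3 - z.
  leading term xy: subtract (-x)·f_1 from -xy - yz^2 + yz + z^3 - z → -xz - x - yz^2 + yz + z^3 - z
  leading term xz: subtract (1)·g_4 from -xz - x - yz^2 + yz + z^3 - z → -yz^2 + yz + z^3 - z
  leading term yz^2: subtract (-z^2)·f_1 from -yz^2 + yz + z^3 - z → yz - z^2 - z
  leading term yz: subtract (z)·f_1 from yz - z^2 - z → 0
  remainder 0.

S(f_3,g_4): lcm = xyz. S = -xy + xz + x.
  leading term xy: subtract (-x)·f_1 from -xy + xz + x → 0
  remainder 0.

S(f_1,g_5): leading monomials are coprime, so the S-polynomial reduces to 0 (Buchberger's first criterion).
S(f_2,g_5): leading monomials are coprime, so the S-polynomial reduces to 0 (Buchberger's first criterion).
S(f_3,g_5): lcm = yz^2. S = yz - y + z^2 + z.
  leading term yz: subtract (z)·f_1 from yz - y + z^2 + z → -y - z^2 - z
  leading term y: subtract (-1)·f_1 from -y - z^2 - z → -z^2 + z - 1
  leading term z^2: subtract (1)·g_5 from -z^2 + z - 1 → 0
  remainder 0.

S(g_4,g_5): lcm = xz^2. S = -xz - x.
  leading term xz: subtract (1)·g_4 from -xz - x → 0
  remainder 0.

Every S-polynomial of the final basis reduces to 0, so we have a Gröbner basis.
Inter-reduce: drop elements whose leading term is divisible by another's, tail-reduce, and make monic.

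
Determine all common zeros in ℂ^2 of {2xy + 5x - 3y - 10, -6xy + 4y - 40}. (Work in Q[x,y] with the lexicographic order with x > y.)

{(4/3, -10), (4, -2)}

Compute a lex Gröbner basis by Buchberger's algorithm.
f_1 = 2xy + 5x - 3y - 10, LT = xy.
f_2 = -6xy + 4y - 40, LT = xy.

S(f_1,f_2): lcm = xy. S = 5/2x - 5/6y - 35/3.
  reduce S modulo (f_1, f_2):
  remainder 5/2x - 5/6y - 35/3 ≠ 0; add h_3 = 5/2x - 5/6y - 35/3 to the basis.

S(f_1,h_3): lcm = xy. S = 5/2x + 1/3y^2 + 19/6y - 5.
  reduce S modulo (f_1, f_2, h_3):
  remainder 1/3y^2 + 4y + 20/3 ≠ 0; add h_4 = 1/3y^2 + 4y + 20/3 to the basis.

The other S-polynomials (S(f_2,h_3), S(f_1,h_4), S(f_2,h_4), S(h_3,h_4)) all reduce to 0 modulo the current basis, so we have a Gröbner basis.
Inter-reduce: drop elements whose leading term is divisible by another's, tail-reduce, and make monic.
Reduced Gröbner basis: {x - 1/3y - 14/3, y^2 + 12y + 20}.

Since the basis is lex-ordered, y^2 + 12y + 20 is univariate in y. Its roots are {-10, -2}. Back-substituting each root into the other basis elements fixes the other coordinates.
  y = -10: the earlier basis element becomes x - 4/3 = 0, giving x = 4/3 — point (4/3, -10).
  y = -2: the earlier basis element becomes x - 4 = 0, giving x = 4 — point (4, -2).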